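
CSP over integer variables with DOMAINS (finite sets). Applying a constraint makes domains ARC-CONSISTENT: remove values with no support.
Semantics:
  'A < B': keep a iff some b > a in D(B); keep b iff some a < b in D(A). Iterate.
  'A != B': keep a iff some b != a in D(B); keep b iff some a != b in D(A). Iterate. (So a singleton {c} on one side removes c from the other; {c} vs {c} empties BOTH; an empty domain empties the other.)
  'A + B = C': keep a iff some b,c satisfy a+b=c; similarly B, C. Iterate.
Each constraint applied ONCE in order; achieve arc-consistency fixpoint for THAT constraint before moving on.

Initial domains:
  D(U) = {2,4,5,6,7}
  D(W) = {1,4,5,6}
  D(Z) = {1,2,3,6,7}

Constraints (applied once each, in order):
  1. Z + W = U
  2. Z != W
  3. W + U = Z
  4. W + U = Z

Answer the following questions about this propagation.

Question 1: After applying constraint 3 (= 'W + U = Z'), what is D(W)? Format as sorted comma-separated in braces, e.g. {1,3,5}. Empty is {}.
Answer: {1,4}

Derivation:
Constraint 1 (Z + W = U) on D(Z)={1,2,3,6,7} D(W)={1,4,5,6} D(U)={2,4,5,6,7}: Z {1,2,3,6,7}->{1,2,3,6}
Constraint 2 (Z != W) on D(Z)={1,2,3,6} D(W)={1,4,5,6}: no change
Constraint 3 (W + U = Z) on D(W)={1,4,5,6} D(U)={2,4,5,6,7} D(Z)={1,2,3,6}: W {1,4,5,6}->{1,4}; U {2,4,5,6,7}->{2,5}; Z {1,2,3,6}->{3,6}
So after constraint 3: D(W) = {1,4}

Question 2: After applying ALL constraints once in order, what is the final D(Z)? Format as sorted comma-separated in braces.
Answer: {3,6}

Derivation:
Constraint 1 (Z + W = U) on D(Z)={1,2,3,6,7} D(W)={1,4,5,6} D(U)={2,4,5,6,7}: Z {1,2,3,6,7}->{1,2,3,6}
Constraint 2 (Z != W) on D(Z)={1,2,3,6} D(W)={1,4,5,6}: no change
Constraint 3 (W + U = Z) on D(W)={1,4,5,6} D(U)={2,4,5,6,7} D(Z)={1,2,3,6}: W {1,4,5,6}->{1,4}; U {2,4,5,6,7}->{2,5}; Z {1,2,3,6}->{3,6}
Constraint 4 (W + U = Z) on D(W)={1,4} D(U)={2,5} D(Z)={3,6}: no change
So after all 4 constraints: D(Z) = {3,6}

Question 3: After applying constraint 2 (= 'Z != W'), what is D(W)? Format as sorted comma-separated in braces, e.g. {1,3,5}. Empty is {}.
Constraint 1 (Z + W = U) on D(Z)={1,2,3,6,7} D(W)={1,4,5,6} D(U)={2,4,5,6,7}: Z {1,2,3,6,7}->{1,2,3,6}
Constraint 2 (Z != W) on D(Z)={1,2,3,6} D(W)={1,4,5,6}: no change
So after constraint 2: D(W) = {1,4,5,6}

Answer: {1,4,5,6}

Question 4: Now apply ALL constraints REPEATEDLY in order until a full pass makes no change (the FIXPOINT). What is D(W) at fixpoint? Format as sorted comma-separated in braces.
Answer: {}

Derivation:
pass 0 (initial): D(W)={1,4,5,6}
pass 1: U {2,4,5,6,7}->{2,5}; W {1,4,5,6}->{1,4}; Z {1,2,3,6,7}->{3,6}
pass 2: U {2,5}->{}; W {1,4}->{}; Z {3,6}->{}
pass 3: no change
Fixpoint after 3 passes: D(W) = {}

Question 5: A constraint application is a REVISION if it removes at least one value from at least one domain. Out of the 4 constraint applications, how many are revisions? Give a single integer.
Answer: 2

Derivation:
Constraint 1 (Z + W = U) on D(Z)={1,2,3,6,7} D(W)={1,4,5,6} D(U)={2,4,5,6,7}: Z {1,2,3,6,7}->{1,2,3,6} => REVISION
Constraint 2 (Z != W) on D(Z)={1,2,3,6} D(W)={1,4,5,6}: no change => not a revision
Constraint 3 (W + U = Z) on D(W)={1,4,5,6} D(U)={2,4,5,6,7} D(Z)={1,2,3,6}: W {1,4,5,6}->{1,4}; U {2,4,5,6,7}->{2,5}; Z {1,2,3,6}->{3,6} => REVISION
Constraint 4 (W + U = Z) on D(W)={1,4} D(U)={2,5} D(Z)={3,6}: no change => not a revision
Total revisions = 2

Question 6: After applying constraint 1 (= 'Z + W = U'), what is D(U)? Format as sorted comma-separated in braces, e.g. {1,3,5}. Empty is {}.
Answer: {2,4,5,6,7}

Derivation:
Constraint 1 (Z + W = U) on D(Z)={1,2,3,6,7} D(W)={1,4,5,6} D(U)={2,4,5,6,7}: Z {1,2,3,6,7}->{1,2,3,6}
So after constraint 1: D(U) = {2,4,5,6,7}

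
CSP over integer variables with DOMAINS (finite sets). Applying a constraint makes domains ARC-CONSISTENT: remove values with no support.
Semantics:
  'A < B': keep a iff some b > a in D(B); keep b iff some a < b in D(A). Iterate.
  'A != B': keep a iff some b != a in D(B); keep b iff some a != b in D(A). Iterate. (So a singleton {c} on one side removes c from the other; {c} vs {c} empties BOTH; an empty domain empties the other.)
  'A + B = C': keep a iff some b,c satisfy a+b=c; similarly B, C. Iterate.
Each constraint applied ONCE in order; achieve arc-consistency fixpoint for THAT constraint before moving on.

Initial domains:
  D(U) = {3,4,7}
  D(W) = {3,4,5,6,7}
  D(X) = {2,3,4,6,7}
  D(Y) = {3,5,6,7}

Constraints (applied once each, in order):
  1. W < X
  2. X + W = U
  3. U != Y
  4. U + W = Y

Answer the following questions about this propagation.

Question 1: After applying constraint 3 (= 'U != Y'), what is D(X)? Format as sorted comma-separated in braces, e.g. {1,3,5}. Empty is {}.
Answer: {4}

Derivation:
Constraint 1 (W < X) on D(W)={3,4,5,6,7} D(X)={2,3,4,6,7}: W {3,4,5,6,7}->{3,4,5,6}; X {2,3,4,6,7}->{4,6,7}
Constraint 2 (X + W = U) on D(X)={4,6,7} D(W)={3,4,5,6} D(U)={3,4,7}: X {4,6,7}->{4}; W {3,4,5,6}->{3}; U {3,4,7}->{7}
Constraint 3 (U != Y) on D(U)={7} D(Y)={3,5,6,7}: Y {3,5,6,7}->{3,5,6}
So after constraint 3: D(X) = {4}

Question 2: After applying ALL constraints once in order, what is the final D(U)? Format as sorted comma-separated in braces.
Constraint 1 (W < X) on D(W)={3,4,5,6,7} D(X)={2,3,4,6,7}: W {3,4,5,6,7}->{3,4,5,6}; X {2,3,4,6,7}->{4,6,7}
Constraint 2 (X + W = U) on D(X)={4,6,7} D(W)={3,4,5,6} D(U)={3,4,7}: X {4,6,7}->{4}; W {3,4,5,6}->{3}; U {3,4,7}->{7}
Constraint 3 (U != Y) on D(U)={7} D(Y)={3,5,6,7}: Y {3,5,6,7}->{3,5,6}
Constraint 4 (U + W = Y) on D(U)={7} D(W)={3} D(Y)={3,5,6}: U {7}->{}; W {3}->{}; Y {3,5,6}->{}
So after all 4 constraints: D(U) = {}

Answer: {}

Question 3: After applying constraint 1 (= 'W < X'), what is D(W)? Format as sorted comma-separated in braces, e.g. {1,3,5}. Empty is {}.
Answer: {3,4,5,6}

Derivation:
Constraint 1 (W < X) on D(W)={3,4,5,6,7} D(X)={2,3,4,6,7}: W {3,4,5,6,7}->{3,4,5,6}; X {2,3,4,6,7}->{4,6,7}
So after constraint 1: D(W) = {3,4,5,6}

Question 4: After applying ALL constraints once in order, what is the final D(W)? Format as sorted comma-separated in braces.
Answer: {}

Derivation:
Constraint 1 (W < X) on D(W)={3,4,5,6,7} D(X)={2,3,4,6,7}: W {3,4,5,6,7}->{3,4,5,6}; X {2,3,4,6,7}->{4,6,7}
Constraint 2 (X + W = U) on D(X)={4,6,7} D(W)={3,4,5,6} D(U)={3,4,7}: X {4,6,7}->{4}; W {3,4,5,6}->{3}; U {3,4,7}->{7}
Constraint 3 (U != Y) on D(U)={7} D(Y)={3,5,6,7}: Y {3,5,6,7}->{3,5,6}
Constraint 4 (U + W = Y) on D(U)={7} D(W)={3} D(Y)={3,5,6}: U {7}->{}; W {3}->{}; Y {3,5,6}->{}
So after all 4 constraints: D(W) = {}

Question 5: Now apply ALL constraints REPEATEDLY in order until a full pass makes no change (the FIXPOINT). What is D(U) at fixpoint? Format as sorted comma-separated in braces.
Answer: {}

Derivation:
pass 0 (initial): D(U)={3,4,7}
pass 1: U {3,4,7}->{}; W {3,4,5,6,7}->{}; X {2,3,4,6,7}->{4}; Y {3,5,6,7}->{}
pass 2: X {4}->{}
pass 3: no change
Fixpoint after 3 passes: D(U) = {}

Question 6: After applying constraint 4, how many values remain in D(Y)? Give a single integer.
Answer: 0

Derivation:
Constraint 1 (W < X) on D(W)={3,4,5,6,7} D(X)={2,3,4,6,7}: W {3,4,5,6,7}->{3,4,5,6}; X {2,3,4,6,7}->{4,6,7}
Constraint 2 (X + W = U) on D(X)={4,6,7} D(W)={3,4,5,6} D(U)={3,4,7}: X {4,6,7}->{4}; W {3,4,5,6}->{3}; U {3,4,7}->{7}
Constraint 3 (U != Y) on D(U)={7} D(Y)={3,5,6,7}: Y {3,5,6,7}->{3,5,6}
Constraint 4 (U + W = Y) on D(U)={7} D(W)={3} D(Y)={3,5,6}: U {7}->{}; W {3}->{}; Y {3,5,6}->{}
So after constraint 4: D(Y)={}, size = 0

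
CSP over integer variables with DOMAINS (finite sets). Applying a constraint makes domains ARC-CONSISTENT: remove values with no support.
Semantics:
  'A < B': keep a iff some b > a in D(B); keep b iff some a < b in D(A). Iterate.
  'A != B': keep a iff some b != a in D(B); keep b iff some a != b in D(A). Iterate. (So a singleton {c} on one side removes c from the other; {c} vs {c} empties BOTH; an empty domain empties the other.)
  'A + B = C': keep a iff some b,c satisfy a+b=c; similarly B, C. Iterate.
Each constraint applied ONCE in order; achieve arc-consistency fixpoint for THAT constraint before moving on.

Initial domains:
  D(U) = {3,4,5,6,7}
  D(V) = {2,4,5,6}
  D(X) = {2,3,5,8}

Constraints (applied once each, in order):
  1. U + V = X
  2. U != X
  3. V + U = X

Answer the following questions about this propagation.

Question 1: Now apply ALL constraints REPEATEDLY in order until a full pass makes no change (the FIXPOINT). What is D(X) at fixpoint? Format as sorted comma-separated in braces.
Answer: {5,8}

Derivation:
pass 0 (initial): D(X)={2,3,5,8}
pass 1: U {3,4,5,6,7}->{3,4,6}; V {2,4,5,6}->{2,4,5}; X {2,3,5,8}->{5,8}
pass 2: no change
Fixpoint after 2 passes: D(X) = {5,8}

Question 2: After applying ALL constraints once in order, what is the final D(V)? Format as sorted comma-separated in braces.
Answer: {2,4,5}

Derivation:
Constraint 1 (U + V = X) on D(U)={3,4,5,6,7} D(V)={2,4,5,6} D(X)={2,3,5,8}: U {3,4,5,6,7}->{3,4,6}; V {2,4,5,6}->{2,4,5}; X {2,3,5,8}->{5,8}
Constraint 2 (U != X) on D(U)={3,4,6} D(X)={5,8}: no change
Constraint 3 (V + U = X) on D(V)={2,4,5} D(U)={3,4,6} D(X)={5,8}: no change
So after all 3 constraints: D(V) = {2,4,5}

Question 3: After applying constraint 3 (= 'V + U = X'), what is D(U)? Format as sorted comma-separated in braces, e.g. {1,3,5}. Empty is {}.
Answer: {3,4,6}

Derivation:
Constraint 1 (U + V = X) on D(U)={3,4,5,6,7} D(V)={2,4,5,6} D(X)={2,3,5,8}: U {3,4,5,6,7}->{3,4,6}; V {2,4,5,6}->{2,4,5}; X {2,3,5,8}->{5,8}
Constraint 2 (U != X) on D(U)={3,4,6} D(X)={5,8}: no change
Constraint 3 (V + U = X) on D(V)={2,4,5} D(U)={3,4,6} D(X)={5,8}: no change
So after constraint 3: D(U) = {3,4,6}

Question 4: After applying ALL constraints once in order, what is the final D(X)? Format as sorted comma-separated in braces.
Answer: {5,8}

Derivation:
Constraint 1 (U + V = X) on D(U)={3,4,5,6,7} D(V)={2,4,5,6} D(X)={2,3,5,8}: U {3,4,5,6,7}->{3,4,6}; V {2,4,5,6}->{2,4,5}; X {2,3,5,8}->{5,8}
Constraint 2 (U != X) on D(U)={3,4,6} D(X)={5,8}: no change
Constraint 3 (V + U = X) on D(V)={2,4,5} D(U)={3,4,6} D(X)={5,8}: no change
So after all 3 constraints: D(X) = {5,8}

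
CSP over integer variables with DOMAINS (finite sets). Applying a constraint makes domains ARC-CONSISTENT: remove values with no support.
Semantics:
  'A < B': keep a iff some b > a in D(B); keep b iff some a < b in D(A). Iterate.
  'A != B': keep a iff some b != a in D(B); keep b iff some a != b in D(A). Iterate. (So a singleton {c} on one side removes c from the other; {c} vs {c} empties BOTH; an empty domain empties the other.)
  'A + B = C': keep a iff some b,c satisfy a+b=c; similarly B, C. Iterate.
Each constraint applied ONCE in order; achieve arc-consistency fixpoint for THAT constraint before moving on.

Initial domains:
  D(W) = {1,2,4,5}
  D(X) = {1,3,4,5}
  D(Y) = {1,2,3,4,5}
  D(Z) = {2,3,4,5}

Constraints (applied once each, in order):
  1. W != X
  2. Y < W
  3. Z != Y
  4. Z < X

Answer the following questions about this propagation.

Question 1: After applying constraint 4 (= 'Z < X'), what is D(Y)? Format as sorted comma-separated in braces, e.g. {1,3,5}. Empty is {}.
Answer: {1,2,3,4}

Derivation:
Constraint 1 (W != X) on D(W)={1,2,4,5} D(X)={1,3,4,5}: no change
Constraint 2 (Y < W) on D(Y)={1,2,3,4,5} D(W)={1,2,4,5}: Y {1,2,3,4,5}->{1,2,3,4}; W {1,2,4,5}->{2,4,5}
Constraint 3 (Z != Y) on D(Z)={2,3,4,5} D(Y)={1,2,3,4}: no change
Constraint 4 (Z < X) on D(Z)={2,3,4,5} D(X)={1,3,4,5}: Z {2,3,4,5}->{2,3,4}; X {1,3,4,5}->{3,4,5}
So after constraint 4: D(Y) = {1,2,3,4}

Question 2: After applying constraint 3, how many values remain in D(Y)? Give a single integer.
Answer: 4

Derivation:
Constraint 1 (W != X) on D(W)={1,2,4,5} D(X)={1,3,4,5}: no change
Constraint 2 (Y < W) on D(Y)={1,2,3,4,5} D(W)={1,2,4,5}: Y {1,2,3,4,5}->{1,2,3,4}; W {1,2,4,5}->{2,4,5}
Constraint 3 (Z != Y) on D(Z)={2,3,4,5} D(Y)={1,2,3,4}: no change
So after constraint 3: D(Y)={1,2,3,4}, size = 4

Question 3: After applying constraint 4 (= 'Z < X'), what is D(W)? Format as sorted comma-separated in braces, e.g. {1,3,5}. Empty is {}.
Constraint 1 (W != X) on D(W)={1,2,4,5} D(X)={1,3,4,5}: no change
Constraint 2 (Y < W) on D(Y)={1,2,3,4,5} D(W)={1,2,4,5}: Y {1,2,3,4,5}->{1,2,3,4}; W {1,2,4,5}->{2,4,5}
Constraint 3 (Z != Y) on D(Z)={2,3,4,5} D(Y)={1,2,3,4}: no change
Constraint 4 (Z < X) on D(Z)={2,3,4,5} D(X)={1,3,4,5}: Z {2,3,4,5}->{2,3,4}; X {1,3,4,5}->{3,4,5}
So after constraint 4: D(W) = {2,4,5}

Answer: {2,4,5}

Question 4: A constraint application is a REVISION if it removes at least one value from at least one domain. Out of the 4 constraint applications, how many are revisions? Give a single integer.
Answer: 2

Derivation:
Constraint 1 (W != X) on D(W)={1,2,4,5} D(X)={1,3,4,5}: no change => not a revision
Constraint 2 (Y < W) on D(Y)={1,2,3,4,5} D(W)={1,2,4,5}: Y {1,2,3,4,5}->{1,2,3,4}; W {1,2,4,5}->{2,4,5} => REVISION
Constraint 3 (Z != Y) on D(Z)={2,3,4,5} D(Y)={1,2,3,4}: no change => not a revision
Constraint 4 (Z < X) on D(Z)={2,3,4,5} D(X)={1,3,4,5}: Z {2,3,4,5}->{2,3,4}; X {1,3,4,5}->{3,4,5} => REVISION
Total revisions = 2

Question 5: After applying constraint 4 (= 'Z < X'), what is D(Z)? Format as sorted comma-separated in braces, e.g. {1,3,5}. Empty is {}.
Constraint 1 (W != X) on D(W)={1,2,4,5} D(X)={1,3,4,5}: no change
Constraint 2 (Y < W) on D(Y)={1,2,3,4,5} D(W)={1,2,4,5}: Y {1,2,3,4,5}->{1,2,3,4}; W {1,2,4,5}->{2,4,5}
Constraint 3 (Z != Y) on D(Z)={2,3,4,5} D(Y)={1,2,3,4}: no change
Constraint 4 (Z < X) on D(Z)={2,3,4,5} D(X)={1,3,4,5}: Z {2,3,4,5}->{2,3,4}; X {1,3,4,5}->{3,4,5}
So after constraint 4: D(Z) = {2,3,4}

Answer: {2,3,4}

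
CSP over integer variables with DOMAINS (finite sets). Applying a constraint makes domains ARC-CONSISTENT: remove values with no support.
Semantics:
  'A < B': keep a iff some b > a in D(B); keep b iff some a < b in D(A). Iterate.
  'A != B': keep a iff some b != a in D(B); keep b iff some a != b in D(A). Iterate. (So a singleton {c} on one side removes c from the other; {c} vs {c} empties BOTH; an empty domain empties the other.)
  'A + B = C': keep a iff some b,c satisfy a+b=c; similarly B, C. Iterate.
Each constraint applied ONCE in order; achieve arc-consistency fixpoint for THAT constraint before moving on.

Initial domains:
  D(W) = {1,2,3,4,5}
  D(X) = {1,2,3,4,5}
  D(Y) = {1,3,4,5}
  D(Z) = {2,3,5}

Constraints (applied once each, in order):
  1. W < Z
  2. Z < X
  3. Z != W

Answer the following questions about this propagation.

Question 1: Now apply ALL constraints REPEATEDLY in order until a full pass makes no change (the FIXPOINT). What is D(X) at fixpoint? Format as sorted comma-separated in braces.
Answer: {3,4,5}

Derivation:
pass 0 (initial): D(X)={1,2,3,4,5}
pass 1: W {1,2,3,4,5}->{1,2,3,4}; X {1,2,3,4,5}->{3,4,5}; Z {2,3,5}->{2,3}
pass 2: W {1,2,3,4}->{1,2}
pass 3: no change
Fixpoint after 3 passes: D(X) = {3,4,5}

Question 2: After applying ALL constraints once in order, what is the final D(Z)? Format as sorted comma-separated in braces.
Answer: {2,3}

Derivation:
Constraint 1 (W < Z) on D(W)={1,2,3,4,5} D(Z)={2,3,5}: W {1,2,3,4,5}->{1,2,3,4}
Constraint 2 (Z < X) on D(Z)={2,3,5} D(X)={1,2,3,4,5}: Z {2,3,5}->{2,3}; X {1,2,3,4,5}->{3,4,5}
Constraint 3 (Z != W) on D(Z)={2,3} D(W)={1,2,3,4}: no change
So after all 3 constraints: D(Z) = {2,3}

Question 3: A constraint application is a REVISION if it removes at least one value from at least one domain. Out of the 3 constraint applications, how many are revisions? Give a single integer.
Constraint 1 (W < Z) on D(W)={1,2,3,4,5} D(Z)={2,3,5}: W {1,2,3,4,5}->{1,2,3,4} => REVISION
Constraint 2 (Z < X) on D(Z)={2,3,5} D(X)={1,2,3,4,5}: Z {2,3,5}->{2,3}; X {1,2,3,4,5}->{3,4,5} => REVISION
Constraint 3 (Z != W) on D(Z)={2,3} D(W)={1,2,3,4}: no change => not a revision
Total revisions = 2

Answer: 2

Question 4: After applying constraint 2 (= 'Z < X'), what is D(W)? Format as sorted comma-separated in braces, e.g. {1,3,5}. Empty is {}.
Constraint 1 (W < Z) on D(W)={1,2,3,4,5} D(Z)={2,3,5}: W {1,2,3,4,5}->{1,2,3,4}
Constraint 2 (Z < X) on D(Z)={2,3,5} D(X)={1,2,3,4,5}: Z {2,3,5}->{2,3}; X {1,2,3,4,5}->{3,4,5}
So after constraint 2: D(W) = {1,2,3,4}

Answer: {1,2,3,4}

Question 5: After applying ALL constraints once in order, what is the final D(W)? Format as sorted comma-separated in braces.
Answer: {1,2,3,4}

Derivation:
Constraint 1 (W < Z) on D(W)={1,2,3,4,5} D(Z)={2,3,5}: W {1,2,3,4,5}->{1,2,3,4}
Constraint 2 (Z < X) on D(Z)={2,3,5} D(X)={1,2,3,4,5}: Z {2,3,5}->{2,3}; X {1,2,3,4,5}->{3,4,5}
Constraint 3 (Z != W) on D(Z)={2,3} D(W)={1,2,3,4}: no change
So after all 3 constraints: D(W) = {1,2,3,4}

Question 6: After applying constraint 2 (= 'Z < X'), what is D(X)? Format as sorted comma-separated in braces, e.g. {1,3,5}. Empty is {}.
Answer: {3,4,5}

Derivation:
Constraint 1 (W < Z) on D(W)={1,2,3,4,5} D(Z)={2,3,5}: W {1,2,3,4,5}->{1,2,3,4}
Constraint 2 (Z < X) on D(Z)={2,3,5} D(X)={1,2,3,4,5}: Z {2,3,5}->{2,3}; X {1,2,3,4,5}->{3,4,5}
So after constraint 2: D(X) = {3,4,5}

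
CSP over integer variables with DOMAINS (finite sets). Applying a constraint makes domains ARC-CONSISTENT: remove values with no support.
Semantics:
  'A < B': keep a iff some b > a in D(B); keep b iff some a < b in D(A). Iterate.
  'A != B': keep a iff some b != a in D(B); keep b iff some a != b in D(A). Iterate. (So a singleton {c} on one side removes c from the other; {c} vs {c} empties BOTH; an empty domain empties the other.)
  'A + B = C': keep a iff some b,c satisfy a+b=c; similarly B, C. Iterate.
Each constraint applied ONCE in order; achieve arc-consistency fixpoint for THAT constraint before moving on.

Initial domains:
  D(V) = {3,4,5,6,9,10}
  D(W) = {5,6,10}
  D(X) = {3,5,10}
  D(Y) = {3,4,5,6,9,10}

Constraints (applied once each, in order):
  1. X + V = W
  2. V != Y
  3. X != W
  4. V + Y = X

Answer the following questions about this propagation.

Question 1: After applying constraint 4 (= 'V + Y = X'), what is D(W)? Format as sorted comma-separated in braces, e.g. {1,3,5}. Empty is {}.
Constraint 1 (X + V = W) on D(X)={3,5,10} D(V)={3,4,5,6,9,10} D(W)={5,6,10}: X {3,5,10}->{3,5}; V {3,4,5,6,9,10}->{3,5}; W {5,6,10}->{6,10}
Constraint 2 (V != Y) on D(V)={3,5} D(Y)={3,4,5,6,9,10}: no change
Constraint 3 (X != W) on D(X)={3,5} D(W)={6,10}: no change
Constraint 4 (V + Y = X) on D(V)={3,5} D(Y)={3,4,5,6,9,10} D(X)={3,5}: V {3,5}->{}; Y {3,4,5,6,9,10}->{}; X {3,5}->{}
So after constraint 4: D(W) = {6,10}

Answer: {6,10}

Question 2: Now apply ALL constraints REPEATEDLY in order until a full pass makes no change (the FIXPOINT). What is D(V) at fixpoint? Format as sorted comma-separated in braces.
pass 0 (initial): D(V)={3,4,5,6,9,10}
pass 1: V {3,4,5,6,9,10}->{}; W {5,6,10}->{6,10}; X {3,5,10}->{}; Y {3,4,5,6,9,10}->{}
pass 2: W {6,10}->{}
pass 3: no change
Fixpoint after 3 passes: D(V) = {}

Answer: {}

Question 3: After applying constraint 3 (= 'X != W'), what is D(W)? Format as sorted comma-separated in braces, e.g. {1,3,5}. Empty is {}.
Answer: {6,10}

Derivation:
Constraint 1 (X + V = W) on D(X)={3,5,10} D(V)={3,4,5,6,9,10} D(W)={5,6,10}: X {3,5,10}->{3,5}; V {3,4,5,6,9,10}->{3,5}; W {5,6,10}->{6,10}
Constraint 2 (V != Y) on D(V)={3,5} D(Y)={3,4,5,6,9,10}: no change
Constraint 3 (X != W) on D(X)={3,5} D(W)={6,10}: no change
So after constraint 3: D(W) = {6,10}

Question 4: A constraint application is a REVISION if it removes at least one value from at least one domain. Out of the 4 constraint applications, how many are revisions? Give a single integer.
Constraint 1 (X + V = W) on D(X)={3,5,10} D(V)={3,4,5,6,9,10} D(W)={5,6,10}: X {3,5,10}->{3,5}; V {3,4,5,6,9,10}->{3,5}; W {5,6,10}->{6,10} => REVISION
Constraint 2 (V != Y) on D(V)={3,5} D(Y)={3,4,5,6,9,10}: no change => not a revision
Constraint 3 (X != W) on D(X)={3,5} D(W)={6,10}: no change => not a revision
Constraint 4 (V + Y = X) on D(V)={3,5} D(Y)={3,4,5,6,9,10} D(X)={3,5}: V {3,5}->{}; Y {3,4,5,6,9,10}->{}; X {3,5}->{} => REVISION
Total revisions = 2

Answer: 2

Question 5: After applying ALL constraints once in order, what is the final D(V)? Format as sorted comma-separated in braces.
Constraint 1 (X + V = W) on D(X)={3,5,10} D(V)={3,4,5,6,9,10} D(W)={5,6,10}: X {3,5,10}->{3,5}; V {3,4,5,6,9,10}->{3,5}; W {5,6,10}->{6,10}
Constraint 2 (V != Y) on D(V)={3,5} D(Y)={3,4,5,6,9,10}: no change
Constraint 3 (X != W) on D(X)={3,5} D(W)={6,10}: no change
Constraint 4 (V + Y = X) on D(V)={3,5} D(Y)={3,4,5,6,9,10} D(X)={3,5}: V {3,5}->{}; Y {3,4,5,6,9,10}->{}; X {3,5}->{}
So after all 4 constraints: D(V) = {}

Answer: {}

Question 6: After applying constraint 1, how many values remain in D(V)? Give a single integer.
Answer: 2

Derivation:
Constraint 1 (X + V = W) on D(X)={3,5,10} D(V)={3,4,5,6,9,10} D(W)={5,6,10}: X {3,5,10}->{3,5}; V {3,4,5,6,9,10}->{3,5}; W {5,6,10}->{6,10}
So after constraint 1: D(V)={3,5}, size = 2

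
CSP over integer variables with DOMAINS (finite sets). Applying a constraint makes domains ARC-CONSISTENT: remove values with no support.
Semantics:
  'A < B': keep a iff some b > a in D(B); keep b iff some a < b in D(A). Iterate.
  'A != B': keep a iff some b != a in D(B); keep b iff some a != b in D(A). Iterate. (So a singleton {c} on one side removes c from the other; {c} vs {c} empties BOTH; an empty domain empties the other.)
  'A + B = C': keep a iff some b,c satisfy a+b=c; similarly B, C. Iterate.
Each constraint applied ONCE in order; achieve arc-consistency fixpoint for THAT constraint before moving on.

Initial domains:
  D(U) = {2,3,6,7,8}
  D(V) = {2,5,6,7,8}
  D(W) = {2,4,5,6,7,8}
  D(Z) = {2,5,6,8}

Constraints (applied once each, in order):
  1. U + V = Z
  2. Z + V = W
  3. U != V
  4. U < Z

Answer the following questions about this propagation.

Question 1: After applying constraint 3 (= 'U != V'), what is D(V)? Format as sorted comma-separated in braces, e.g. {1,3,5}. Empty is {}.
Constraint 1 (U + V = Z) on D(U)={2,3,6,7,8} D(V)={2,5,6,7,8} D(Z)={2,5,6,8}: U {2,3,6,7,8}->{2,3,6}; V {2,5,6,7,8}->{2,5,6}; Z {2,5,6,8}->{5,8}
Constraint 2 (Z + V = W) on D(Z)={5,8} D(V)={2,5,6} D(W)={2,4,5,6,7,8}: Z {5,8}->{5}; V {2,5,6}->{2}; W {2,4,5,6,7,8}->{7}
Constraint 3 (U != V) on D(U)={2,3,6} D(V)={2}: U {2,3,6}->{3,6}
So after constraint 3: D(V) = {2}

Answer: {2}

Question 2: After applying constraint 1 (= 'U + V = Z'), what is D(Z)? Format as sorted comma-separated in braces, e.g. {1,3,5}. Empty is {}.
Answer: {5,8}

Derivation:
Constraint 1 (U + V = Z) on D(U)={2,3,6,7,8} D(V)={2,5,6,7,8} D(Z)={2,5,6,8}: U {2,3,6,7,8}->{2,3,6}; V {2,5,6,7,8}->{2,5,6}; Z {2,5,6,8}->{5,8}
So after constraint 1: D(Z) = {5,8}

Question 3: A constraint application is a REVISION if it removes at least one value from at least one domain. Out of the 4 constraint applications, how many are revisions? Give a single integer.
Answer: 4

Derivation:
Constraint 1 (U + V = Z) on D(U)={2,3,6,7,8} D(V)={2,5,6,7,8} D(Z)={2,5,6,8}: U {2,3,6,7,8}->{2,3,6}; V {2,5,6,7,8}->{2,5,6}; Z {2,5,6,8}->{5,8} => REVISION
Constraint 2 (Z + V = W) on D(Z)={5,8} D(V)={2,5,6} D(W)={2,4,5,6,7,8}: Z {5,8}->{5}; V {2,5,6}->{2}; W {2,4,5,6,7,8}->{7} => REVISION
Constraint 3 (U != V) on D(U)={2,3,6} D(V)={2}: U {2,3,6}->{3,6} => REVISION
Constraint 4 (U < Z) on D(U)={3,6} D(Z)={5}: U {3,6}->{3} => REVISION
Total revisions = 4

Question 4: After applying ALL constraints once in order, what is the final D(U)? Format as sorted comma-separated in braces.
Answer: {3}

Derivation:
Constraint 1 (U + V = Z) on D(U)={2,3,6,7,8} D(V)={2,5,6,7,8} D(Z)={2,5,6,8}: U {2,3,6,7,8}->{2,3,6}; V {2,5,6,7,8}->{2,5,6}; Z {2,5,6,8}->{5,8}
Constraint 2 (Z + V = W) on D(Z)={5,8} D(V)={2,5,6} D(W)={2,4,5,6,7,8}: Z {5,8}->{5}; V {2,5,6}->{2}; W {2,4,5,6,7,8}->{7}
Constraint 3 (U != V) on D(U)={2,3,6} D(V)={2}: U {2,3,6}->{3,6}
Constraint 4 (U < Z) on D(U)={3,6} D(Z)={5}: U {3,6}->{3}
So after all 4 constraints: D(U) = {3}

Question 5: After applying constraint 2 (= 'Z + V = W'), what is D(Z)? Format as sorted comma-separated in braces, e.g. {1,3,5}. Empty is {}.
Constraint 1 (U + V = Z) on D(U)={2,3,6,7,8} D(V)={2,5,6,7,8} D(Z)={2,5,6,8}: U {2,3,6,7,8}->{2,3,6}; V {2,5,6,7,8}->{2,5,6}; Z {2,5,6,8}->{5,8}
Constraint 2 (Z + V = W) on D(Z)={5,8} D(V)={2,5,6} D(W)={2,4,5,6,7,8}: Z {5,8}->{5}; V {2,5,6}->{2}; W {2,4,5,6,7,8}->{7}
So after constraint 2: D(Z) = {5}

Answer: {5}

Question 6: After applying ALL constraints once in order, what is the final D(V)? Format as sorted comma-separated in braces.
Constraint 1 (U + V = Z) on D(U)={2,3,6,7,8} D(V)={2,5,6,7,8} D(Z)={2,5,6,8}: U {2,3,6,7,8}->{2,3,6}; V {2,5,6,7,8}->{2,5,6}; Z {2,5,6,8}->{5,8}
Constraint 2 (Z + V = W) on D(Z)={5,8} D(V)={2,5,6} D(W)={2,4,5,6,7,8}: Z {5,8}->{5}; V {2,5,6}->{2}; W {2,4,5,6,7,8}->{7}
Constraint 3 (U != V) on D(U)={2,3,6} D(V)={2}: U {2,3,6}->{3,6}
Constraint 4 (U < Z) on D(U)={3,6} D(Z)={5}: U {3,6}->{3}
So after all 4 constraints: D(V) = {2}

Answer: {2}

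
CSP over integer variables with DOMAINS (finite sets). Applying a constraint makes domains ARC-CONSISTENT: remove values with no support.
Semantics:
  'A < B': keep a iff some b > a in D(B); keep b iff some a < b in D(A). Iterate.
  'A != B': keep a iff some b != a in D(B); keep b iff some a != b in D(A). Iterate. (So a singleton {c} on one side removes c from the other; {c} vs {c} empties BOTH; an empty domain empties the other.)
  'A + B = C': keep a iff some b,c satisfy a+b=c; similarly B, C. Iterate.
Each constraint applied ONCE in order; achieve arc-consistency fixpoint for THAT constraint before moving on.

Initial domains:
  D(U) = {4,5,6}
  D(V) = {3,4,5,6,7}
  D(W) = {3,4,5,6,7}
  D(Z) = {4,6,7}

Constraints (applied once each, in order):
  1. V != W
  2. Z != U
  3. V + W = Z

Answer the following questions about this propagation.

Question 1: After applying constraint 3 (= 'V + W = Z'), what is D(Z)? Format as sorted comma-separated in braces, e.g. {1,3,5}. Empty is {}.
Answer: {6,7}

Derivation:
Constraint 1 (V != W) on D(V)={3,4,5,6,7} D(W)={3,4,5,6,7}: no change
Constraint 2 (Z != U) on D(Z)={4,6,7} D(U)={4,5,6}: no change
Constraint 3 (V + W = Z) on D(V)={3,4,5,6,7} D(W)={3,4,5,6,7} D(Z)={4,6,7}: V {3,4,5,6,7}->{3,4}; W {3,4,5,6,7}->{3,4}; Z {4,6,7}->{6,7}
So after constraint 3: D(Z) = {6,7}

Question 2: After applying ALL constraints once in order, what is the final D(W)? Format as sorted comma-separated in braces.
Constraint 1 (V != W) on D(V)={3,4,5,6,7} D(W)={3,4,5,6,7}: no change
Constraint 2 (Z != U) on D(Z)={4,6,7} D(U)={4,5,6}: no change
Constraint 3 (V + W = Z) on D(V)={3,4,5,6,7} D(W)={3,4,5,6,7} D(Z)={4,6,7}: V {3,4,5,6,7}->{3,4}; W {3,4,5,6,7}->{3,4}; Z {4,6,7}->{6,7}
So after all 3 constraints: D(W) = {3,4}

Answer: {3,4}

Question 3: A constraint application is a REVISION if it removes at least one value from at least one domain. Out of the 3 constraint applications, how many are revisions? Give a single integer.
Answer: 1

Derivation:
Constraint 1 (V != W) on D(V)={3,4,5,6,7} D(W)={3,4,5,6,7}: no change => not a revision
Constraint 2 (Z != U) on D(Z)={4,6,7} D(U)={4,5,6}: no change => not a revision
Constraint 3 (V + W = Z) on D(V)={3,4,5,6,7} D(W)={3,4,5,6,7} D(Z)={4,6,7}: V {3,4,5,6,7}->{3,4}; W {3,4,5,6,7}->{3,4}; Z {4,6,7}->{6,7} => REVISION
Total revisions = 1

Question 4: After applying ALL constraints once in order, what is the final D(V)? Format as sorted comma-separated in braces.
Answer: {3,4}

Derivation:
Constraint 1 (V != W) on D(V)={3,4,5,6,7} D(W)={3,4,5,6,7}: no change
Constraint 2 (Z != U) on D(Z)={4,6,7} D(U)={4,5,6}: no change
Constraint 3 (V + W = Z) on D(V)={3,4,5,6,7} D(W)={3,4,5,6,7} D(Z)={4,6,7}: V {3,4,5,6,7}->{3,4}; W {3,4,5,6,7}->{3,4}; Z {4,6,7}->{6,7}
So after all 3 constraints: D(V) = {3,4}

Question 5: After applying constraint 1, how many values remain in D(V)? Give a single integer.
Constraint 1 (V != W) on D(V)={3,4,5,6,7} D(W)={3,4,5,6,7}: no change
So after constraint 1: D(V)={3,4,5,6,7}, size = 5

Answer: 5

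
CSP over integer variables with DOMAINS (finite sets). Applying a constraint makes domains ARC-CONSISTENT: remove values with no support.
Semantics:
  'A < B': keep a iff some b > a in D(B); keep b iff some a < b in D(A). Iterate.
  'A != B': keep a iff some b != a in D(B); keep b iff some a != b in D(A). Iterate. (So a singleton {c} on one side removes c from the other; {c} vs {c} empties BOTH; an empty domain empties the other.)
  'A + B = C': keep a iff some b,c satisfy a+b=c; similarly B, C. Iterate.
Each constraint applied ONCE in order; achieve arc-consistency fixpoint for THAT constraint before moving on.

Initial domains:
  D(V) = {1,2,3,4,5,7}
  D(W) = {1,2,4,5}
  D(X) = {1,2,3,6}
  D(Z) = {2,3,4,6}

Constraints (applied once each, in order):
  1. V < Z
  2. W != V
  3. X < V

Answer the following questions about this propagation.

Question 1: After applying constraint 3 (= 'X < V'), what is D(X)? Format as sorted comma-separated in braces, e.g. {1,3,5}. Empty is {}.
Answer: {1,2,3}

Derivation:
Constraint 1 (V < Z) on D(V)={1,2,3,4,5,7} D(Z)={2,3,4,6}: V {1,2,3,4,5,7}->{1,2,3,4,5}
Constraint 2 (W != V) on D(W)={1,2,4,5} D(V)={1,2,3,4,5}: no change
Constraint 3 (X < V) on D(X)={1,2,3,6} D(V)={1,2,3,4,5}: X {1,2,3,6}->{1,2,3}; V {1,2,3,4,5}->{2,3,4,5}
So after constraint 3: D(X) = {1,2,3}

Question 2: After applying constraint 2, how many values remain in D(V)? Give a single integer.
Answer: 5

Derivation:
Constraint 1 (V < Z) on D(V)={1,2,3,4,5,7} D(Z)={2,3,4,6}: V {1,2,3,4,5,7}->{1,2,3,4,5}
Constraint 2 (W != V) on D(W)={1,2,4,5} D(V)={1,2,3,4,5}: no change
So after constraint 2: D(V)={1,2,3,4,5}, size = 5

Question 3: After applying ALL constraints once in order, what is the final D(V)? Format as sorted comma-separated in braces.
Constraint 1 (V < Z) on D(V)={1,2,3,4,5,7} D(Z)={2,3,4,6}: V {1,2,3,4,5,7}->{1,2,3,4,5}
Constraint 2 (W != V) on D(W)={1,2,4,5} D(V)={1,2,3,4,5}: no change
Constraint 3 (X < V) on D(X)={1,2,3,6} D(V)={1,2,3,4,5}: X {1,2,3,6}->{1,2,3}; V {1,2,3,4,5}->{2,3,4,5}
So after all 3 constraints: D(V) = {2,3,4,5}

Answer: {2,3,4,5}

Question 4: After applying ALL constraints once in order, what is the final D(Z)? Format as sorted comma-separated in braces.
Constraint 1 (V < Z) on D(V)={1,2,3,4,5,7} D(Z)={2,3,4,6}: V {1,2,3,4,5,7}->{1,2,3,4,5}
Constraint 2 (W != V) on D(W)={1,2,4,5} D(V)={1,2,3,4,5}: no change
Constraint 3 (X < V) on D(X)={1,2,3,6} D(V)={1,2,3,4,5}: X {1,2,3,6}->{1,2,3}; V {1,2,3,4,5}->{2,3,4,5}
So after all 3 constraints: D(Z) = {2,3,4,6}

Answer: {2,3,4,6}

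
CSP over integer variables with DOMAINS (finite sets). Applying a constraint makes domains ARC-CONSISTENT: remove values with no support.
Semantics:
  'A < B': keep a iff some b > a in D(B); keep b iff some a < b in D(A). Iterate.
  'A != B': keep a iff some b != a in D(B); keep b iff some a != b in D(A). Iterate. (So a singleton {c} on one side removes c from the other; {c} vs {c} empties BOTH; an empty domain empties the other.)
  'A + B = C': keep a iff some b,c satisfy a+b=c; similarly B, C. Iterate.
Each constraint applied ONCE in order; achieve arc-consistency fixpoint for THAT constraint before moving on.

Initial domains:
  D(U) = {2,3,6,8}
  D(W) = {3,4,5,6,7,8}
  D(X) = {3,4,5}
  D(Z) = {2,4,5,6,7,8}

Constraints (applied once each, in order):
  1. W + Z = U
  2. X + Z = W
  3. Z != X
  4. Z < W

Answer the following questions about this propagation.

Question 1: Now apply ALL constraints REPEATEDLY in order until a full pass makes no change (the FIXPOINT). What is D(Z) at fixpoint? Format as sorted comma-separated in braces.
Answer: {2}

Derivation:
pass 0 (initial): D(Z)={2,4,5,6,7,8}
pass 1: U {2,3,6,8}->{6,8}; W {3,4,5,6,7,8}->{6}; X {3,4,5}->{4}; Z {2,4,5,6,7,8}->{2}
pass 2: U {6,8}->{8}
pass 3: no change
Fixpoint after 3 passes: D(Z) = {2}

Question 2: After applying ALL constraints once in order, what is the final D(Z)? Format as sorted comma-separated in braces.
Constraint 1 (W + Z = U) on D(W)={3,4,5,6,7,8} D(Z)={2,4,5,6,7,8} D(U)={2,3,6,8}: W {3,4,5,6,7,8}->{3,4,6}; Z {2,4,5,6,7,8}->{2,4,5}; U {2,3,6,8}->{6,8}
Constraint 2 (X + Z = W) on D(X)={3,4,5} D(Z)={2,4,5} D(W)={3,4,6}: X {3,4,5}->{4}; Z {2,4,5}->{2}; W {3,4,6}->{6}
Constraint 3 (Z != X) on D(Z)={2} D(X)={4}: no change
Constraint 4 (Z < W) on D(Z)={2} D(W)={6}: no change
So after all 4 constraints: D(Z) = {2}

Answer: {2}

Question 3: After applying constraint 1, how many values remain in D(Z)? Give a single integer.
Constraint 1 (W + Z = U) on D(W)={3,4,5,6,7,8} D(Z)={2,4,5,6,7,8} D(U)={2,3,6,8}: W {3,4,5,6,7,8}->{3,4,6}; Z {2,4,5,6,7,8}->{2,4,5}; U {2,3,6,8}->{6,8}
So after constraint 1: D(Z)={2,4,5}, size = 3

Answer: 3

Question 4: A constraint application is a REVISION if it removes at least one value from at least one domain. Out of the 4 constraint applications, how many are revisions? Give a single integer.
Answer: 2

Derivation:
Constraint 1 (W + Z = U) on D(W)={3,4,5,6,7,8} D(Z)={2,4,5,6,7,8} D(U)={2,3,6,8}: W {3,4,5,6,7,8}->{3,4,6}; Z {2,4,5,6,7,8}->{2,4,5}; U {2,3,6,8}->{6,8} => REVISION
Constraint 2 (X + Z = W) on D(X)={3,4,5} D(Z)={2,4,5} D(W)={3,4,6}: X {3,4,5}->{4}; Z {2,4,5}->{2}; W {3,4,6}->{6} => REVISION
Constraint 3 (Z != X) on D(Z)={2} D(X)={4}: no change => not a revision
Constraint 4 (Z < W) on D(Z)={2} D(W)={6}: no change => not a revision
Total revisions = 2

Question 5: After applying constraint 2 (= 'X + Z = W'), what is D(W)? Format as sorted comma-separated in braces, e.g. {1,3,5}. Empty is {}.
Constraint 1 (W + Z = U) on D(W)={3,4,5,6,7,8} D(Z)={2,4,5,6,7,8} D(U)={2,3,6,8}: W {3,4,5,6,7,8}->{3,4,6}; Z {2,4,5,6,7,8}->{2,4,5}; U {2,3,6,8}->{6,8}
Constraint 2 (X + Z = W) on D(X)={3,4,5} D(Z)={2,4,5} D(W)={3,4,6}: X {3,4,5}->{4}; Z {2,4,5}->{2}; W {3,4,6}->{6}
So after constraint 2: D(W) = {6}

Answer: {6}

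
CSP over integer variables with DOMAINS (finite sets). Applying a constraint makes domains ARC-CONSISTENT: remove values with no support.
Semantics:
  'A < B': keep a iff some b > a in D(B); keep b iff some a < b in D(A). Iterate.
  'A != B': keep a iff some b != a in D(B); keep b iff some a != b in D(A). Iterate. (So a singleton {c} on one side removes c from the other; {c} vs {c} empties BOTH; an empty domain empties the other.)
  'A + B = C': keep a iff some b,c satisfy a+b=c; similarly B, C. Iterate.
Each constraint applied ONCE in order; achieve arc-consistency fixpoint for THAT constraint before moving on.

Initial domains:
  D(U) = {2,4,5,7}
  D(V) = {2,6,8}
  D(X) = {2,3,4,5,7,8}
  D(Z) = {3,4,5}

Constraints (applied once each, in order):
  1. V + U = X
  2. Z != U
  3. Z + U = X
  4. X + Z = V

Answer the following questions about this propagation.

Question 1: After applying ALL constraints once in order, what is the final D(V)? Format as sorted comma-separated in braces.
Constraint 1 (V + U = X) on D(V)={2,6,8} D(U)={2,4,5,7} D(X)={2,3,4,5,7,8}: V {2,6,8}->{2,6}; U {2,4,5,7}->{2,5}; X {2,3,4,5,7,8}->{4,7,8}
Constraint 2 (Z != U) on D(Z)={3,4,5} D(U)={2,5}: no change
Constraint 3 (Z + U = X) on D(Z)={3,4,5} D(U)={2,5} D(X)={4,7,8}: Z {3,4,5}->{3,5}; X {4,7,8}->{7,8}
Constraint 4 (X + Z = V) on D(X)={7,8} D(Z)={3,5} D(V)={2,6}: X {7,8}->{}; Z {3,5}->{}; V {2,6}->{}
So after all 4 constraints: D(V) = {}

Answer: {}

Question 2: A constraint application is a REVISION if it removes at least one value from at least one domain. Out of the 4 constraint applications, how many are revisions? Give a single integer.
Constraint 1 (V + U = X) on D(V)={2,6,8} D(U)={2,4,5,7} D(X)={2,3,4,5,7,8}: V {2,6,8}->{2,6}; U {2,4,5,7}->{2,5}; X {2,3,4,5,7,8}->{4,7,8} => REVISION
Constraint 2 (Z != U) on D(Z)={3,4,5} D(U)={2,5}: no change => not a revision
Constraint 3 (Z + U = X) on D(Z)={3,4,5} D(U)={2,5} D(X)={4,7,8}: Z {3,4,5}->{3,5}; X {4,7,8}->{7,8} => REVISION
Constraint 4 (X + Z = V) on D(X)={7,8} D(Z)={3,5} D(V)={2,6}: X {7,8}->{}; Z {3,5}->{}; V {2,6}->{} => REVISION
Total revisions = 3

Answer: 3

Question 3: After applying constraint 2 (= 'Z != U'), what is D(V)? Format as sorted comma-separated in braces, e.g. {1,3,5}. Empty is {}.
Constraint 1 (V + U = X) on D(V)={2,6,8} D(U)={2,4,5,7} D(X)={2,3,4,5,7,8}: V {2,6,8}->{2,6}; U {2,4,5,7}->{2,5}; X {2,3,4,5,7,8}->{4,7,8}
Constraint 2 (Z != U) on D(Z)={3,4,5} D(U)={2,5}: no change
So after constraint 2: D(V) = {2,6}

Answer: {2,6}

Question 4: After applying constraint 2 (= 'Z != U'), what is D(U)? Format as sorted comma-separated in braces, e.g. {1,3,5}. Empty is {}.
Answer: {2,5}

Derivation:
Constraint 1 (V + U = X) on D(V)={2,6,8} D(U)={2,4,5,7} D(X)={2,3,4,5,7,8}: V {2,6,8}->{2,6}; U {2,4,5,7}->{2,5}; X {2,3,4,5,7,8}->{4,7,8}
Constraint 2 (Z != U) on D(Z)={3,4,5} D(U)={2,5}: no change
So after constraint 2: D(U) = {2,5}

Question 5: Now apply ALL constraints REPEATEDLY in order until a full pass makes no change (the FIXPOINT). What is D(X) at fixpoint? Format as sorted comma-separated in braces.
pass 0 (initial): D(X)={2,3,4,5,7,8}
pass 1: U {2,4,5,7}->{2,5}; V {2,6,8}->{}; X {2,3,4,5,7,8}->{}; Z {3,4,5}->{}
pass 2: U {2,5}->{}
pass 3: no change
Fixpoint after 3 passes: D(X) = {}

Answer: {}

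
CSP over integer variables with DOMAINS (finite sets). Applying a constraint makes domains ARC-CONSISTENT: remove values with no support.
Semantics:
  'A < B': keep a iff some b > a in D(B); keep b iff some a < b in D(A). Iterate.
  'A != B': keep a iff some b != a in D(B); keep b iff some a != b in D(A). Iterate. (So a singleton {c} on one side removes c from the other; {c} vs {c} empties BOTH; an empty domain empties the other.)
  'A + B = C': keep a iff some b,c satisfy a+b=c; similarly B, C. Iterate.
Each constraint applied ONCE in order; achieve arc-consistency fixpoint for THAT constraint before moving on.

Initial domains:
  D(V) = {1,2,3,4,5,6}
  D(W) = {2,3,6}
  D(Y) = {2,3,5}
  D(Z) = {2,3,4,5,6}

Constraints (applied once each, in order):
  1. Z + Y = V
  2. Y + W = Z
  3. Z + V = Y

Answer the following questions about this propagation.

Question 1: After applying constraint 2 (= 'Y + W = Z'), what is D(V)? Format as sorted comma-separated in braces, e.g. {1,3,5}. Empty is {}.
Constraint 1 (Z + Y = V) on D(Z)={2,3,4,5,6} D(Y)={2,3,5} D(V)={1,2,3,4,5,6}: Z {2,3,4,5,6}->{2,3,4}; Y {2,3,5}->{2,3}; V {1,2,3,4,5,6}->{4,5,6}
Constraint 2 (Y + W = Z) on D(Y)={2,3} D(W)={2,3,6} D(Z)={2,3,4}: Y {2,3}->{2}; W {2,3,6}->{2}; Z {2,3,4}->{4}
So after constraint 2: D(V) = {4,5,6}

Answer: {4,5,6}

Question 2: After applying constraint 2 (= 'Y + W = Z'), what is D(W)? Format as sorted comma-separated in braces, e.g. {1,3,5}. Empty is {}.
Constraint 1 (Z + Y = V) on D(Z)={2,3,4,5,6} D(Y)={2,3,5} D(V)={1,2,3,4,5,6}: Z {2,3,4,5,6}->{2,3,4}; Y {2,3,5}->{2,3}; V {1,2,3,4,5,6}->{4,5,6}
Constraint 2 (Y + W = Z) on D(Y)={2,3} D(W)={2,3,6} D(Z)={2,3,4}: Y {2,3}->{2}; W {2,3,6}->{2}; Z {2,3,4}->{4}
So after constraint 2: D(W) = {2}

Answer: {2}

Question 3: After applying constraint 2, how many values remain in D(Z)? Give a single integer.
Constraint 1 (Z + Y = V) on D(Z)={2,3,4,5,6} D(Y)={2,3,5} D(V)={1,2,3,4,5,6}: Z {2,3,4,5,6}->{2,3,4}; Y {2,3,5}->{2,3}; V {1,2,3,4,5,6}->{4,5,6}
Constraint 2 (Y + W = Z) on D(Y)={2,3} D(W)={2,3,6} D(Z)={2,3,4}: Y {2,3}->{2}; W {2,3,6}->{2}; Z {2,3,4}->{4}
So after constraint 2: D(Z)={4}, size = 1

Answer: 1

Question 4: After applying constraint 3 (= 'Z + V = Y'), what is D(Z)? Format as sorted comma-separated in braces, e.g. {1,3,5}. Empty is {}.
Constraint 1 (Z + Y = V) on D(Z)={2,3,4,5,6} D(Y)={2,3,5} D(V)={1,2,3,4,5,6}: Z {2,3,4,5,6}->{2,3,4}; Y {2,3,5}->{2,3}; V {1,2,3,4,5,6}->{4,5,6}
Constraint 2 (Y + W = Z) on D(Y)={2,3} D(W)={2,3,6} D(Z)={2,3,4}: Y {2,3}->{2}; W {2,3,6}->{2}; Z {2,3,4}->{4}
Constraint 3 (Z + V = Y) on D(Z)={4} D(V)={4,5,6} D(Y)={2}: Z {4}->{}; V {4,5,6}->{}; Y {2}->{}
So after constraint 3: D(Z) = {}

Answer: {}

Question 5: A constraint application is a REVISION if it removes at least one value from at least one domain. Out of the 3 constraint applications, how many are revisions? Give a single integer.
Answer: 3

Derivation:
Constraint 1 (Z + Y = V) on D(Z)={2,3,4,5,6} D(Y)={2,3,5} D(V)={1,2,3,4,5,6}: Z {2,3,4,5,6}->{2,3,4}; Y {2,3,5}->{2,3}; V {1,2,3,4,5,6}->{4,5,6} => REVISION
Constraint 2 (Y + W = Z) on D(Y)={2,3} D(W)={2,3,6} D(Z)={2,3,4}: Y {2,3}->{2}; W {2,3,6}->{2}; Z {2,3,4}->{4} => REVISION
Constraint 3 (Z + V = Y) on D(Z)={4} D(V)={4,5,6} D(Y)={2}: Z {4}->{}; V {4,5,6}->{}; Y {2}->{} => REVISION
Total revisions = 3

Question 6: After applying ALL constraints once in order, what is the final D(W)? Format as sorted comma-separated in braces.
Answer: {2}

Derivation:
Constraint 1 (Z + Y = V) on D(Z)={2,3,4,5,6} D(Y)={2,3,5} D(V)={1,2,3,4,5,6}: Z {2,3,4,5,6}->{2,3,4}; Y {2,3,5}->{2,3}; V {1,2,3,4,5,6}->{4,5,6}
Constraint 2 (Y + W = Z) on D(Y)={2,3} D(W)={2,3,6} D(Z)={2,3,4}: Y {2,3}->{2}; W {2,3,6}->{2}; Z {2,3,4}->{4}
Constraint 3 (Z + V = Y) on D(Z)={4} D(V)={4,5,6} D(Y)={2}: Z {4}->{}; V {4,5,6}->{}; Y {2}->{}
So after all 3 constraints: D(W) = {2}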